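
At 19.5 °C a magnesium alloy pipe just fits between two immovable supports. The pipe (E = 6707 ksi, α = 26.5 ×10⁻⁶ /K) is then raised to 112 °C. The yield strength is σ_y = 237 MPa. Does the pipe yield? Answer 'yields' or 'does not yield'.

does not yield

E = 6707 ksi = 46.24 GPa.
ΔT = 92.50 K. Constrained thermal stress σ = E·α·ΔT = 46.24×10³ MPa × 26.5×10⁻⁶ × 92.50 = 113 MPa (compressive).
Compare to σ_y = 237 MPa: σ < σ_y, so it does not yield.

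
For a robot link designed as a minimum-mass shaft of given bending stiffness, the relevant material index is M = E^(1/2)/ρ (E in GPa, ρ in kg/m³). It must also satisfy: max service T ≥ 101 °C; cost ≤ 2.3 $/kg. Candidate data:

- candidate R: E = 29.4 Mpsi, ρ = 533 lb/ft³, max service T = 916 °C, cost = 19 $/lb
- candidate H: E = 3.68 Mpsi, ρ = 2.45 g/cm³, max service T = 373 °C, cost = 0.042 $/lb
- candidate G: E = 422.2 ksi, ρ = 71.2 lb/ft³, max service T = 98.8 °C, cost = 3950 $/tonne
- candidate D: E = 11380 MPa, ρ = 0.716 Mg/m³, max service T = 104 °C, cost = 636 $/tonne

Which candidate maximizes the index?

candidate D

Screen on constraints: max service T ≥ 101 °C; cost ≤ 2.3 $/kg. Survivors: candidate H, candidate D.
Convert each candidate to consistent units, then evaluate M:
  candidate H: E = 25.37 GPa, ρ = 2450 kg/m³
  candidate D: E = 11.38 GPa, ρ = 716.0 kg/m³
  candidate D: M = 4.71×10⁻³
  candidate H: M = 2.06×10⁻³
The maximum is for candidate D.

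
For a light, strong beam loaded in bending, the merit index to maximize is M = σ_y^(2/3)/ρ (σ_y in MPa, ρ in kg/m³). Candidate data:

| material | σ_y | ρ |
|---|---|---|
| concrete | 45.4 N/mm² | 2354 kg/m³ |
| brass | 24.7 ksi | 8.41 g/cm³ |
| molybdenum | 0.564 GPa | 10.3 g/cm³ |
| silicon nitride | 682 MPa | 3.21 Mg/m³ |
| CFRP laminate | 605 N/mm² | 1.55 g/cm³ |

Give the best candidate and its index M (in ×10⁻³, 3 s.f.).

CFRP laminate, M = 46.2×10⁻³

Putting every candidate on a common basis:
  concrete: σ_y = 45.40 MPa, ρ = 2354 kg/m³
  brass: σ_y = 170.3 MPa, ρ = 8410 kg/m³
  molybdenum: σ_y = 564.0 MPa, ρ = 10300 kg/m³
  silicon nitride: σ_y = 682.0 MPa, ρ = 3210 kg/m³
  CFRP laminate: σ_y = 605.0 MPa, ρ = 1550 kg/m³
  CFRP laminate: M = 46.2×10⁻³
  silicon nitride: M = 24.1×10⁻³
  molybdenum: M = 6.63×10⁻³
  concrete: M = 5.41×10⁻³
  brass: M = 3.65×10⁻³
CFRP laminate has the largest M.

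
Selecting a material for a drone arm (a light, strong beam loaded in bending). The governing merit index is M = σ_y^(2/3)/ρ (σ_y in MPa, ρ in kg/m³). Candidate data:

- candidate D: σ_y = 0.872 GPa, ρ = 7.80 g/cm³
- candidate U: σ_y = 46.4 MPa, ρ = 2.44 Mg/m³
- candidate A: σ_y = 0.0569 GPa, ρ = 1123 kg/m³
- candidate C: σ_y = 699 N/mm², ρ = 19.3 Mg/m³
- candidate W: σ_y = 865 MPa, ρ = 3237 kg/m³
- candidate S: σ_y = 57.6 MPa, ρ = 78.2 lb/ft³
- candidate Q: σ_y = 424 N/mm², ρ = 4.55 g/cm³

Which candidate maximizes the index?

candidate W

In SI units:
  candidate D: σ_y = 872.0 MPa, ρ = 7800 kg/m³
  candidate U: σ_y = 46.40 MPa, ρ = 2440 kg/m³
  candidate A: σ_y = 56.90 MPa, ρ = 1123 kg/m³
  candidate C: σ_y = 699.0 MPa, ρ = 19300 kg/m³
  candidate W: σ_y = 865.0 MPa, ρ = 3237 kg/m³
  candidate S: σ_y = 57.60 MPa, ρ = 1253 kg/m³
  candidate Q: σ_y = 424.0 MPa, ρ = 4550 kg/m³
  candidate W: M = 28.0×10⁻³
  candidate A: M = 13.2×10⁻³
  candidate Q: M = 12.4×10⁻³
  candidate S: M = 11.9×10⁻³
  candidate D: M = 11.7×10⁻³
  candidate U: M = 5.29×10⁻³
  candidate C: M = 4.08×10⁻³
Candidate W ranks first.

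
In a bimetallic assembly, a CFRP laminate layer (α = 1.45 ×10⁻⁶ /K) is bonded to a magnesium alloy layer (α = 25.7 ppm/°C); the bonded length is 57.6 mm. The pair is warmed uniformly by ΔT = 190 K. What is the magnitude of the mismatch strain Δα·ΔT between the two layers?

4.61×10⁻³

Δα = |1.45 − 25.7|×10⁻⁶/K = 24.2×10⁻⁶/K.
Mismatch strain = Δα·ΔT = 24.2×10⁻⁶ × 190.0 = 4.61×10⁻³.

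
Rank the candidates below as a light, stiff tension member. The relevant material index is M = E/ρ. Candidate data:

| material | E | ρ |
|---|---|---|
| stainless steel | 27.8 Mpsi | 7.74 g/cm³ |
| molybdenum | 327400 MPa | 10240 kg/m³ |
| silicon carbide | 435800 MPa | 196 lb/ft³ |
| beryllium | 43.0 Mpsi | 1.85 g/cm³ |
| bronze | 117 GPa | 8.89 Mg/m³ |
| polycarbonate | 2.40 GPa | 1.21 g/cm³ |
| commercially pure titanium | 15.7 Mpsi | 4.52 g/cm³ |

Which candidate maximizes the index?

Convert each candidate to consistent units, then evaluate M:
  stainless steel: E = 191.7 GPa, ρ = 7740 kg/m³
  molybdenum: E = 327.4 GPa, ρ = 10240 kg/m³
  silicon carbide: E = 435.8 GPa, ρ = 3140 kg/m³
  beryllium: E = 296.5 GPa, ρ = 1850 kg/m³
  bronze: E = 117.0 GPa, ρ = 8890 kg/m³
  polycarbonate: E = 2.400 GPa, ρ = 1210 kg/m³
  commercially pure titanium: E = 108.2 GPa, ρ = 4520 kg/m³
  beryllium: M = 160 MN·m/kg
  silicon carbide: M = 139 MN·m/kg
  molybdenum: M = 32.0 MN·m/kg
  stainless steel: M = 24.8 MN·m/kg
  commercially pure titanium: M = 23.9 MN·m/kg
  bronze: M = 13.2 MN·m/kg
  polycarbonate: M = 1.98 MN·m/kg
The maximum is for beryllium.

beryllium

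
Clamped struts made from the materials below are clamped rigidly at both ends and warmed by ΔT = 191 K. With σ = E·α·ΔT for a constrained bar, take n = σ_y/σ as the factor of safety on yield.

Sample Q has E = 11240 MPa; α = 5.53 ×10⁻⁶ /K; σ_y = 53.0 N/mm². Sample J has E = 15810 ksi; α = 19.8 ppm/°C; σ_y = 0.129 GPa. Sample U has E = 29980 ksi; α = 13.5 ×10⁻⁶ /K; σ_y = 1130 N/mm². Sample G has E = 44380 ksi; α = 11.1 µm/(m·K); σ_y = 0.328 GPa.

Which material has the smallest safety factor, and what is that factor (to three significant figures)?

Converting E to GPa, α to ×10⁻⁶/K, σ_y to MPa, then σ and n for each:
  sample Q: E = 11.24, α = 5.53, σ_y = 53.00 → σ = 11.9 MPa, n = 4.46
  sample J: E = 109.0, α = 19.8, σ_y = 129.0 → σ = 412 MPa, n = 0.313
  sample U: E = 206.7, α = 13.5, σ_y = 1130 → σ = 533 MPa, n = 2.12
  sample G: E = 306.0, α = 11.1, σ_y = 328.0 → σ = 649 MPa, n = 0.506
Sample J has the lowest safety factor, n = 0.313.

sample J, n = 0.313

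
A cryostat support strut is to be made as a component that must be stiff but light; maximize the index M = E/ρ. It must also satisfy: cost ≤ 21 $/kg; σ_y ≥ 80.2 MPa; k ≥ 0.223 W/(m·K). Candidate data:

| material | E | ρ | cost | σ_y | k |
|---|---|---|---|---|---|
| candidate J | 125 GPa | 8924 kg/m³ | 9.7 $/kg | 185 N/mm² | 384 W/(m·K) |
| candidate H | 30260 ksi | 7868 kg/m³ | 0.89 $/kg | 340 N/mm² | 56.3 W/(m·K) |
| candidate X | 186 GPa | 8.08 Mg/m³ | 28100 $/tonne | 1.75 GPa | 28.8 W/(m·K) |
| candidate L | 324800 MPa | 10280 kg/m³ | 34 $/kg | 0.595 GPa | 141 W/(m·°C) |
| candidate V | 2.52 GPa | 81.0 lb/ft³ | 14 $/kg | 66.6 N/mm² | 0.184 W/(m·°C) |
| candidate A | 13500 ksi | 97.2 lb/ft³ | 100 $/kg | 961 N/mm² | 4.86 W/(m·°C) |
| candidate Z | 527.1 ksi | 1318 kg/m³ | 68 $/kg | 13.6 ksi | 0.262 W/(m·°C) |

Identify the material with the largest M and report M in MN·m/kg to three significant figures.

candidate H, M = 26.5 MN·m/kg

Screen on constraints: cost ≤ 21 $/kg; σ_y ≥ 80.2 MPa; k ≥ 0.223 W/(m·K). Survivors: candidate J, candidate H.
In SI units:
  candidate J: E = 125.0 GPa, ρ = 8924 kg/m³
  candidate H: E = 208.6 GPa, ρ = 7868 kg/m³
  candidate H: M = 26.5 MN·m/kg
  candidate J: M = 14.0 MN·m/kg
Candidate H ranks first.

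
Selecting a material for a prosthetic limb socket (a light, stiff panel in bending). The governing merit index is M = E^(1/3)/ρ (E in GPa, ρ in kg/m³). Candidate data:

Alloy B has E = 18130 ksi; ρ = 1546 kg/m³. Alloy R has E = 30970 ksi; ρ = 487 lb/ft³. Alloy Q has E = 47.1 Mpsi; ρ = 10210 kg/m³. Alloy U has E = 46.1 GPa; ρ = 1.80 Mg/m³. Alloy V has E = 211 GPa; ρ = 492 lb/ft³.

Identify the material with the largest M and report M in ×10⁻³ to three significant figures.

alloy B, M = 3.23×10⁻³

Convert each candidate to consistent units, then evaluate M:
  alloy B: E = 125.0 GPa, ρ = 1546 kg/m³
  alloy R: E = 213.5 GPa, ρ = 7801 kg/m³
  alloy Q: E = 324.7 GPa, ρ = 10210 kg/m³
  alloy U: E = 46.10 GPa, ρ = 1800 kg/m³
  alloy V: E = 211.0 GPa, ρ = 7881 kg/m³
  alloy B: M = 3.23×10⁻³
  alloy U: M = 1.99×10⁻³
  alloy R: M = 0.766×10⁻³
  alloy V: M = 0.755×10⁻³
  alloy Q: M = 0.673×10⁻³
Alloy B ranks first.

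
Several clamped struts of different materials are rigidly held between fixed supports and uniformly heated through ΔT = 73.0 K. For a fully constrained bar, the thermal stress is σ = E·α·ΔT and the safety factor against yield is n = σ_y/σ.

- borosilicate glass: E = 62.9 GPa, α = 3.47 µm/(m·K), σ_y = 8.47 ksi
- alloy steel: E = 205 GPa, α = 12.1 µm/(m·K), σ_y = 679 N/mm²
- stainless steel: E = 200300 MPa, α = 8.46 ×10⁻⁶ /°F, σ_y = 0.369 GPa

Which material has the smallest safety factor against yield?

With everything in SI (GPa, ×10⁻⁶/K, MPa):
  borosilicate glass: E = 62.90, α = 3.47, σ_y = 58.40 → σ = 15.9 MPa, n = 3.67
  alloy steel: E = 205.0, α = 12.1, σ_y = 679.0 → σ = 181 MPa, n = 3.75
  stainless steel: E = 200.3, α = 15.2, σ_y = 369.0 → σ = 223 MPa, n = 1.66
The minimum is stainless steel at n = 1.66.

stainless steel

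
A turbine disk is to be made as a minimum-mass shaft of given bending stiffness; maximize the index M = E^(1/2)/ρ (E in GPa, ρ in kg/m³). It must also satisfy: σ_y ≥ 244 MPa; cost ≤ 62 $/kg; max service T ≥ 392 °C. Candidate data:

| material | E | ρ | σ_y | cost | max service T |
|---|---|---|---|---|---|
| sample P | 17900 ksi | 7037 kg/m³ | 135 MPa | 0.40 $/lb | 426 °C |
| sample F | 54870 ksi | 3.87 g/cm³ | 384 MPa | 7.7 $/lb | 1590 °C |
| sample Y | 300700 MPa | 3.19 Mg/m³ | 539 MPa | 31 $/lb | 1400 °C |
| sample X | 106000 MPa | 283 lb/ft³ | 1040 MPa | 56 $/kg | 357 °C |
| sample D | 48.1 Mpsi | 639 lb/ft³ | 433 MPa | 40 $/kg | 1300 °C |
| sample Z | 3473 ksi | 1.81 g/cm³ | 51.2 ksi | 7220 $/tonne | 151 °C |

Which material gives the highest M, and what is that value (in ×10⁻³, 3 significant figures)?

sample F, M = 5.03×10⁻³

Screen on constraints: σ_y ≥ 244 MPa; cost ≤ 62 $/kg; max service T ≥ 392 °C. Survivors: sample F, sample D.
After converting to SI:
  sample F: E = 378.3 GPa, ρ = 3870 kg/m³
  sample D: E = 331.6 GPa, ρ = 10240 kg/m³
  sample F: M = 5.03×10⁻³
  sample D: M = 1.78×10⁻³
Sample F has the largest M.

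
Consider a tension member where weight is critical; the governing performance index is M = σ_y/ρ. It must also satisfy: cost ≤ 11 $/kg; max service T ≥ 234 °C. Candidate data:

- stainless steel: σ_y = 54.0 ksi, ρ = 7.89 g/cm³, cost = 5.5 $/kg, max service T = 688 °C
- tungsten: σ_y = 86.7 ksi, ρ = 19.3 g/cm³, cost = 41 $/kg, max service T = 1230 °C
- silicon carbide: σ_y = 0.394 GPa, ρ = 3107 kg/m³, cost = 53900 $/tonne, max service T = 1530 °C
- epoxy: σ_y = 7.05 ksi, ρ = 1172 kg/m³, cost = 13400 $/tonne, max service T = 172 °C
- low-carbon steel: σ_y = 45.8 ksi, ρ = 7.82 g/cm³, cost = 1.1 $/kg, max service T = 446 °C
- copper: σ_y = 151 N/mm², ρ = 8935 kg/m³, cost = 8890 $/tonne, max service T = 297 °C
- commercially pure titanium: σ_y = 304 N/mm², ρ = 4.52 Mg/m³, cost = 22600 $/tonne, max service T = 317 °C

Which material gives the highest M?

stainless steel

Screen on constraints: cost ≤ 11 $/kg; max service T ≥ 234 °C. Survivors: stainless steel, low-carbon steel, copper.
After converting to SI:
  stainless steel: σ_y = 372.3 MPa, ρ = 7890 kg/m³
  low-carbon steel: σ_y = 315.8 MPa, ρ = 7820 kg/m³
  copper: σ_y = 151.0 MPa, ρ = 8935 kg/m³
  stainless steel: M = 47.2 kN·m/kg
  low-carbon steel: M = 40.4 kN·m/kg
  copper: M = 16.9 kN·m/kg
Stainless steel ranks first.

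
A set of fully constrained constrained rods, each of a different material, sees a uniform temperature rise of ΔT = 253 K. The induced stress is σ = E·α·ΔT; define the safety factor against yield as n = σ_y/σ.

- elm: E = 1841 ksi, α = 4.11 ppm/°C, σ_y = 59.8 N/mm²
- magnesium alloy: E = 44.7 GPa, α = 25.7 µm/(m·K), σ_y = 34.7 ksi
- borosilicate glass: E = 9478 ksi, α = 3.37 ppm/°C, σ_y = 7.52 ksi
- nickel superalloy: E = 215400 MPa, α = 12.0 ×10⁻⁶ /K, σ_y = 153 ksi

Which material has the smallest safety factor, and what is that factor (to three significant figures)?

magnesium alloy, n = 0.823

Per material, after unit conversion:
  elm: E = 12.69, α = 4.11, σ_y = 59.80 → σ = 13.2 MPa, n = 4.53
  magnesium alloy: E = 44.70, α = 25.7, σ_y = 239.2 → σ = 291 MPa, n = 0.823
  borosilicate glass: E = 65.35, α = 3.37, σ_y = 51.85 → σ = 55.7 MPa, n = 0.931
  nickel superalloy: E = 215.4, α = 12.0, σ_y = 1055 → σ = 654 MPa, n = 1.61
The minimum is magnesium alloy at n = 0.823.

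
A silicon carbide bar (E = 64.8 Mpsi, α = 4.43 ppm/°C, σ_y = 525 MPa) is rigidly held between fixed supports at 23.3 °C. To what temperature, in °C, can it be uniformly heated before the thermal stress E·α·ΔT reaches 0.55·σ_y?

E = 64.8 Mpsi = 446.8 GPa.
E·α·ΔT = 288.8 MPa ⇒ ΔT = 288.8 / (446.8×10³ × 4.43×10⁻⁶) = 145.9 K.
T = 23.3 + 145.9 = 169.2 °C.

169 °C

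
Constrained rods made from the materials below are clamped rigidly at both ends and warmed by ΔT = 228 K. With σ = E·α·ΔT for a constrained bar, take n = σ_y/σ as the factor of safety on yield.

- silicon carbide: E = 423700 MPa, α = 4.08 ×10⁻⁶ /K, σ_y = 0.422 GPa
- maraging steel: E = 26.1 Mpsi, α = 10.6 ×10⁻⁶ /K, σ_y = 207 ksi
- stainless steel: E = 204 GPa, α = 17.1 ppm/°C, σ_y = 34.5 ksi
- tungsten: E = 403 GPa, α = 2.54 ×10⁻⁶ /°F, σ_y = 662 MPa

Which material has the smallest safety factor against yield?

In consistent units (E in GPa, α in ×10⁻⁶/K, σ_y in MPa):
  silicon carbide: E = 423.7, α = 4.08, σ_y = 422.0 → σ = 394 MPa, n = 1.07
  maraging steel: E = 180.0, α = 10.6, σ_y = 1427 → σ = 435 MPa, n = 3.28
  stainless steel: E = 204.0, α = 17.1, σ_y = 237.9 → σ = 795 MPa, n = 0.299
  tungsten: E = 403.0, α = 4.57, σ_y = 662.0 → σ = 420 MPa, n = 1.58
Stainless steel has the lowest safety factor, n = 0.299.

stainless steel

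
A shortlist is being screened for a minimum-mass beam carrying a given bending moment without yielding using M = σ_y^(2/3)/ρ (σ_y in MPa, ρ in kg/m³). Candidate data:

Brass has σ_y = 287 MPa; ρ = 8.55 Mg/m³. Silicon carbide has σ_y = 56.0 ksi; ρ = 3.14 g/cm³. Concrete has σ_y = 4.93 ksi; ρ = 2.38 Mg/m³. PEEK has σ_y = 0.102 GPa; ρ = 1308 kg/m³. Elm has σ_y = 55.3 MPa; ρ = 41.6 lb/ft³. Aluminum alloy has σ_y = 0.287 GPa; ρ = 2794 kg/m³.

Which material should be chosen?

After converting to SI:
  brass: σ_y = 287.0 MPa, ρ = 8550 kg/m³
  silicon carbide: σ_y = 386.1 MPa, ρ = 3140 kg/m³
  concrete: σ_y = 33.99 MPa, ρ = 2380 kg/m³
  PEEK: σ_y = 102.0 MPa, ρ = 1308 kg/m³
  elm: σ_y = 55.30 MPa, ρ = 666.4 kg/m³
  aluminum alloy: σ_y = 287.0 MPa, ρ = 2794 kg/m³
  elm: M = 21.8×10⁻³
  silicon carbide: M = 16.9×10⁻³
  PEEK: M = 16.7×10⁻³
  aluminum alloy: M = 15.6×10⁻³
  brass: M = 5.09×10⁻³
  concrete: M = 4.41×10⁻³
Elm ranks first.

elm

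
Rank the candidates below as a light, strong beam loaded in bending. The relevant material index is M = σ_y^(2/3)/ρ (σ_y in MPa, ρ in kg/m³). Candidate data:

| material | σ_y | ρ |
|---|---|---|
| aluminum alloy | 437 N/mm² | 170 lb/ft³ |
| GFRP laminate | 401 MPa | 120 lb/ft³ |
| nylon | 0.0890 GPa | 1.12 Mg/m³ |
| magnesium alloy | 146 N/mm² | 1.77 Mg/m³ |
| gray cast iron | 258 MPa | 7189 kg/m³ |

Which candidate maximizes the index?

GFRP laminate

After converting to SI:
  aluminum alloy: σ_y = 437.0 MPa, ρ = 2723 kg/m³
  GFRP laminate: σ_y = 401.0 MPa, ρ = 1922 kg/m³
  nylon: σ_y = 89.00 MPa, ρ = 1120 kg/m³
  magnesium alloy: σ_y = 146.0 MPa, ρ = 1770 kg/m³
  gray cast iron: σ_y = 258.0 MPa, ρ = 7189 kg/m³
  GFRP laminate: M = 28.3×10⁻³
  aluminum alloy: M = 21.1×10⁻³
  nylon: M = 17.8×10⁻³
  magnesium alloy: M = 15.7×10⁻³
  gray cast iron: M = 5.64×10⁻³
GFRP laminate has the largest M.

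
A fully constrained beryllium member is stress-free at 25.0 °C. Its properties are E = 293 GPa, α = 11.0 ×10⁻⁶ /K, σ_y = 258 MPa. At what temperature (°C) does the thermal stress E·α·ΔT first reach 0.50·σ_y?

E·α·ΔT = 129.0 MPa ⇒ ΔT = 129.0 / (293.0×10³ × 11.0×10⁻⁶) = 40.02 K.
T = 25.0 + 40.02 = 65.02 °C.

65.0 °C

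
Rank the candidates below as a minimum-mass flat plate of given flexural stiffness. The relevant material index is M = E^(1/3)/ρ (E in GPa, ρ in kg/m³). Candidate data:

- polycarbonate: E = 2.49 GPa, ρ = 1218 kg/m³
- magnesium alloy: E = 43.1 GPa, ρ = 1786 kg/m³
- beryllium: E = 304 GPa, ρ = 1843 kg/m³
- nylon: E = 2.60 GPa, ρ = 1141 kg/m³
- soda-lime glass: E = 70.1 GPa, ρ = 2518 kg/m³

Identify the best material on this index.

beryllium

Per-candidate index values:
  beryllium: M = 3.65×10⁻³
  magnesium alloy: M = 1.96×10⁻³
  soda-lime glass: M = 1.64×10⁻³
  nylon: M = 1.21×10⁻³
  polycarbonate: M = 1.11×10⁻³
Beryllium has the largest M.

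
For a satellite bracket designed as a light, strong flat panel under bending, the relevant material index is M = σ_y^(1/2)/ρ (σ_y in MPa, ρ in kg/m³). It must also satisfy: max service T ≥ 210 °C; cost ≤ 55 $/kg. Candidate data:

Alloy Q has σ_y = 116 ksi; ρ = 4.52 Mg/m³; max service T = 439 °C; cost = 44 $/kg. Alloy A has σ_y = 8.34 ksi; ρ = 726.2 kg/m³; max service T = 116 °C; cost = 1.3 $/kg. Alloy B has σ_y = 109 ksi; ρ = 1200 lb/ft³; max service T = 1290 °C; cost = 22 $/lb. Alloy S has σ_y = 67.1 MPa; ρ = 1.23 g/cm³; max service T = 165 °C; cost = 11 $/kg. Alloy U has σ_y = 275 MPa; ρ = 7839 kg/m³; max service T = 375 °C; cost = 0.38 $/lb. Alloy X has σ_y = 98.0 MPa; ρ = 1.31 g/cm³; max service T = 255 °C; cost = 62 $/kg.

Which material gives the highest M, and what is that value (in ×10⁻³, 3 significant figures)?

Screen on constraints: max service T ≥ 210 °C; cost ≤ 55 $/kg. Survivors: alloy Q, alloy B, alloy U.
Convert each candidate to consistent units, then evaluate M:
  alloy Q: σ_y = 799.8 MPa, ρ = 4520 kg/m³
  alloy B: σ_y = 751.5 MPa, ρ = 19220 kg/m³
  alloy U: σ_y = 275.0 MPa, ρ = 7839 kg/m³
  alloy Q: M = 6.26×10⁻³
  alloy U: M = 2.12×10⁻³
  alloy B: M = 1.43×10⁻³
Alloy Q ranks first.

alloy Q, M = 6.26×10⁻³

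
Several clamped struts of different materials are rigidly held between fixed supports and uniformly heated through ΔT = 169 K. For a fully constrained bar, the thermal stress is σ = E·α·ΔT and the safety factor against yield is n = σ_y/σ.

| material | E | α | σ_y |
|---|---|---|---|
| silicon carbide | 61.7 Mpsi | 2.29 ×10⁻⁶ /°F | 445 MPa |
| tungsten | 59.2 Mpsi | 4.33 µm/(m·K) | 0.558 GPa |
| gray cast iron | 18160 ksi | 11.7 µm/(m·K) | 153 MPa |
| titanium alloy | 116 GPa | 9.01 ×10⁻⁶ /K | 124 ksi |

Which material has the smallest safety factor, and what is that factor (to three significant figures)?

With everything in SI (GPa, ×10⁻⁶/K, MPa):
  silicon carbide: E = 425.4, α = 4.12, σ_y = 445.0 → σ = 296 MPa, n = 1.50
  tungsten: E = 408.2, α = 4.33, σ_y = 558.0 → σ = 299 MPa, n = 1.87
  gray cast iron: E = 125.2, α = 11.7, σ_y = 153.0 → σ = 248 MPa, n = 0.618
  titanium alloy: E = 116.0, α = 9.01, σ_y = 855.0 → σ = 177 MPa, n = 4.84
The minimum is gray cast iron at n = 0.618.

gray cast iron, n = 0.618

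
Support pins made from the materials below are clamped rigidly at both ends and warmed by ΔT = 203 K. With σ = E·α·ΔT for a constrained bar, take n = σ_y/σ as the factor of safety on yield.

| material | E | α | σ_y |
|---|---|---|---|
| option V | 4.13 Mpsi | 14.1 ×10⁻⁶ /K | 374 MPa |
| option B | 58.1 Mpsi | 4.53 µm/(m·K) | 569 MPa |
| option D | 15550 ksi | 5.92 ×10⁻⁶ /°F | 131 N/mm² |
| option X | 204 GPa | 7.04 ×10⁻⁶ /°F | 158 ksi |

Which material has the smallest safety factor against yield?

With everything in SI (GPa, ×10⁻⁶/K, MPa):
  option V: E = 28.48, α = 14.1, σ_y = 374.0 → σ = 81.5 MPa, n = 4.59
  option B: E = 400.6, α = 4.53, σ_y = 569.0 → σ = 368 MPa, n = 1.54
  option D: E = 107.2, α = 10.7, σ_y = 131.0 → σ = 232 MPa, n = 0.565
  option X: E = 204.0, α = 12.7, σ_y = 1089 → σ = 525 MPa, n = 2.08
The minimum is option D at n = 0.565.

option D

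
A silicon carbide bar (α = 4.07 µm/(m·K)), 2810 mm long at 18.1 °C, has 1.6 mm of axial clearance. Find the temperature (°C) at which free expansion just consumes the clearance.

158 °C

α·L₀·ΔT = 1.6 mm ⇒ ΔT = 1.6 / (4.07×10⁻⁶ × 2810.0) = 139.9 K.
T = 18.1 + 139.9 = 158.0 °C.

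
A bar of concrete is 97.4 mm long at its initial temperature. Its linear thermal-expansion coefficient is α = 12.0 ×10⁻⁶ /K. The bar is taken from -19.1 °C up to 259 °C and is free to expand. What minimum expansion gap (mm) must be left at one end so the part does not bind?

0.325 mm

ΔT = 259 − (-19.1) = 278.1 K.
ΔL = α·L₀·ΔT = 12.0×10⁻⁶ × 97.4 mm × 278.1 K = 0.325 mm.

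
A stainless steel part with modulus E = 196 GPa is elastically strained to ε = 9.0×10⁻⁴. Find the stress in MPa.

σ = E·ε = 196000 MPa × 9.0×10⁻⁴ = 176 MPa.

176 MPa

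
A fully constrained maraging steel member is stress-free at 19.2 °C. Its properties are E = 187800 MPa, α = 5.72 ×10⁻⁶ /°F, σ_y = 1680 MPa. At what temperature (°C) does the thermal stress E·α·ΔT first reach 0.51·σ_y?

E = 187800 MPa = 187.8 GPa.
α = 5.72×10⁻⁶/°F × 9/5 = 10.3×10⁻⁶/K.
E·α·ΔT = 856.8 MPa ⇒ ΔT = 856.8 / (187.8×10³ × 10.3×10⁻⁶) = 443.1 K.
T = 19.2 + 443.1 = 462.3 °C.

462 °C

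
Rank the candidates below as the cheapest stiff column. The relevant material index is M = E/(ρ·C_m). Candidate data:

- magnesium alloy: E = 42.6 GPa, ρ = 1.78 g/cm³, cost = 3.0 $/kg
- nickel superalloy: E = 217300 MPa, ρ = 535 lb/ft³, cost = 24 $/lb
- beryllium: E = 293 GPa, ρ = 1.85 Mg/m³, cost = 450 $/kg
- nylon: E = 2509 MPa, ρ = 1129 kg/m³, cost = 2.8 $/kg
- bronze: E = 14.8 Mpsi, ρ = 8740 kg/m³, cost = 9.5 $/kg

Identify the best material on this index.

In SI units:
  magnesium alloy: E = 42.60 GPa, ρ = 1780 kg/m³, cost = 3.000 $/kg
  nickel superalloy: E = 217.3 GPa, ρ = 8570 kg/m³, cost = 52.91 $/kg
  beryllium: E = 293.0 GPa, ρ = 1850 kg/m³, cost = 450.0 $/kg
  nylon: E = 2.509 GPa, ρ = 1129 kg/m³, cost = 2.800 $/kg
  bronze: E = 102.0 GPa, ρ = 8740 kg/m³, cost = 9.500 $/kg
  magnesium alloy: M = 7.98 MN·m per $
  bronze: M = 1.23 MN·m per $
  nylon: M = 0.794 MN·m per $
  nickel superalloy: M = 0.479 MN·m per $
  beryllium: M = 0.352 MN·m per $
The maximum is for magnesium alloy.

magnesium alloy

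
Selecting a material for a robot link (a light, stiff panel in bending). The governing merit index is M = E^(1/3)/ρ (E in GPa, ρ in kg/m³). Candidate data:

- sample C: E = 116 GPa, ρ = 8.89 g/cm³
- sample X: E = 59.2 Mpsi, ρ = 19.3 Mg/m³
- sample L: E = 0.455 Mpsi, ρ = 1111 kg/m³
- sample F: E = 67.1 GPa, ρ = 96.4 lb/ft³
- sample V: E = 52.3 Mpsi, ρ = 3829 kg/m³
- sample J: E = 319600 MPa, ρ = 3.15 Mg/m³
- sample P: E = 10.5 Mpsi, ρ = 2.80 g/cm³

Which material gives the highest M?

Convert each candidate to consistent units, then evaluate M:
  sample C: E = 116.0 GPa, ρ = 8890 kg/m³
  sample X: E = 408.2 GPa, ρ = 19300 kg/m³
  sample L: E = 3.137 GPa, ρ = 1111 kg/m³
  sample F: E = 67.10 GPa, ρ = 1544 kg/m³
  sample V: E = 360.6 GPa, ρ = 3829 kg/m³
  sample J: E = 319.6 GPa, ρ = 3150 kg/m³
  sample P: E = 72.39 GPa, ρ = 2800 kg/m³
  sample F: M = 2.63×10⁻³
  sample J: M = 2.17×10⁻³
  sample V: M = 1.86×10⁻³
  sample P: M = 1.49×10⁻³
  sample L: M = 1.32×10⁻³
  sample C: M = 0.549×10⁻³
  sample X: M = 0.384×10⁻³
Sample F ranks first.

sample F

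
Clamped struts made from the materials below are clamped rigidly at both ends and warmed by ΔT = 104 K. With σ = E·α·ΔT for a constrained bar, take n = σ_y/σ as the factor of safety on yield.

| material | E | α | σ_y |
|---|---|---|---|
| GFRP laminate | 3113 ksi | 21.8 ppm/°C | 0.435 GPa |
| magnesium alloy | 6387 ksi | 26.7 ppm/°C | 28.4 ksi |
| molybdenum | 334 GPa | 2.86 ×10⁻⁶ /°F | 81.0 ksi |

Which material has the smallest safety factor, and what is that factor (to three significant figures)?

Per material, after unit conversion:
  GFRP laminate: E = 21.46, α = 21.8, σ_y = 435.0 → σ = 48.7 MPa, n = 8.94
  magnesium alloy: E = 44.04, α = 26.7, σ_y = 195.8 → σ = 122 MPa, n = 1.60
  molybdenum: E = 334.0, α = 5.15, σ_y = 558.5 → σ = 179 MPa, n = 3.12
Magnesium alloy has the lowest safety factor, n = 1.60.

magnesium alloy, n = 1.60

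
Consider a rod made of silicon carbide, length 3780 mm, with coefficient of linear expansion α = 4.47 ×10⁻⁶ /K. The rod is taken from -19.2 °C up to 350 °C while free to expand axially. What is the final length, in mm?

ΔT = 350 − (-19.2) = 369.2 K.
ΔL = α·L₀·ΔT = 4.47×10⁻⁶ × 3780 mm × 369.2 K = 6.24 mm.
L = L₀ + ΔL = 3780 + 6.24 = 3786.2 mm.

3786.2 mm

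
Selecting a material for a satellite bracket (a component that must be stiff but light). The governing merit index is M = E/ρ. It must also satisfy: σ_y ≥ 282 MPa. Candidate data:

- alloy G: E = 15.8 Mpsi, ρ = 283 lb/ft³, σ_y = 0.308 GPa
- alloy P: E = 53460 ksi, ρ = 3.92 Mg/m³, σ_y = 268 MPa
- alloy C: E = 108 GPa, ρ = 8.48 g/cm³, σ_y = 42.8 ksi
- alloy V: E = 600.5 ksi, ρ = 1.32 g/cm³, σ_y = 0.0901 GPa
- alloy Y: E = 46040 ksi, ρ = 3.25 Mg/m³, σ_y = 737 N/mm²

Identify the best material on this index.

Screen on constraints: σ_y ≥ 282 MPa. Survivors: alloy G, alloy C, alloy Y.
Convert each candidate to consistent units, then evaluate M:
  alloy G: E = 108.9 GPa, ρ = 4533 kg/m³
  alloy C: E = 108.0 GPa, ρ = 8480 kg/m³
  alloy Y: E = 317.4 GPa, ρ = 3250 kg/m³
  alloy Y: M = 97.7 MN·m/kg
  alloy G: M = 24.0 MN·m/kg
  alloy C: M = 12.7 MN·m/kg
Alloy Y has the largest M.

alloy Y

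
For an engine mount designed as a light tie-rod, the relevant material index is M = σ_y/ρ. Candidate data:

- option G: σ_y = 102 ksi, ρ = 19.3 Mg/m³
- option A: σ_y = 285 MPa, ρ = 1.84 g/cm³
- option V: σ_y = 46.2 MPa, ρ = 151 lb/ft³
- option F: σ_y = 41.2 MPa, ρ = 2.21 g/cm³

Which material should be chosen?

Convert each candidate to consistent units, then evaluate M:
  option G: σ_y = 703.3 MPa, ρ = 19300 kg/m³
  option A: σ_y = 285.0 MPa, ρ = 1840 kg/m³
  option V: σ_y = 46.20 MPa, ρ = 2419 kg/m³
  option F: σ_y = 41.20 MPa, ρ = 2210 kg/m³
  option A: M = 155 kN·m/kg
  option G: M = 36.4 kN·m/kg
  option V: M = 19.1 kN·m/kg
  option F: M = 18.6 kN·m/kg
Option A ranks first.

option A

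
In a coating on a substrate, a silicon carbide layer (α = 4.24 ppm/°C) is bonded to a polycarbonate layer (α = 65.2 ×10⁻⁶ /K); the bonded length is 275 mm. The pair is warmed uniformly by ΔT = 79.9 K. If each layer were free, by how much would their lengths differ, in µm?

1340 µm

Δα = |4.24 − 65.2|×10⁻⁶/K = 61.0×10⁻⁶/K.
ΔL_mismatch = Δα·L·ΔT = 61.0×10⁻⁶ × 275.0 mm × 79.9 K = 1340 µm.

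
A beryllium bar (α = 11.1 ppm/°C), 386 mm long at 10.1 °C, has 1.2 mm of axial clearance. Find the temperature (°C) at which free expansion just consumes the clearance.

290 °C

α·L₀·ΔT = 1.2 mm ⇒ ΔT = 1.2 / (11.1×10⁻⁶ × 386.0) = 280.1 K.
T = 10.1 + 280.1 = 290.2 °C.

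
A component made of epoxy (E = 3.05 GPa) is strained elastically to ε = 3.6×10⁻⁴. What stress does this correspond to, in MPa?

σ = E·ε = 3050 MPa × 3.6×10⁻⁴ = 1.10 MPa.

1.10 MPa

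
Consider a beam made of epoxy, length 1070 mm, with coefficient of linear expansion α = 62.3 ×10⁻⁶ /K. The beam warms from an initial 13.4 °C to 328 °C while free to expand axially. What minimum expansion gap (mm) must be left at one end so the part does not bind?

21.0 mm

ΔT = 328 − 13.4 = 314.6 K.
ΔL = α·L₀·ΔT = 62.3×10⁻⁶ × 1070 mm × 314.6 K = 21.0 mm.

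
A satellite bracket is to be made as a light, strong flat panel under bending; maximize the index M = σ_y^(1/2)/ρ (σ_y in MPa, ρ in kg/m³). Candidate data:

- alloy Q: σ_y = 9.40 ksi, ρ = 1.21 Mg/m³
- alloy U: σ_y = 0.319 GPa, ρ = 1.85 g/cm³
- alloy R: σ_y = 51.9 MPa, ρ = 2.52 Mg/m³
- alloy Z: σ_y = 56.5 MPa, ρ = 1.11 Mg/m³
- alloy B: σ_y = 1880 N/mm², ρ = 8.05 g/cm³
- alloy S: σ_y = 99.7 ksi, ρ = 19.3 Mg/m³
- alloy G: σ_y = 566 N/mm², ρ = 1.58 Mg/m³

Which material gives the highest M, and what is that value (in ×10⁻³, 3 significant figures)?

In SI units:
  alloy Q: σ_y = 64.81 MPa, ρ = 1210 kg/m³
  alloy U: σ_y = 319.0 MPa, ρ = 1850 kg/m³
  alloy R: σ_y = 51.90 MPa, ρ = 2520 kg/m³
  alloy Z: σ_y = 56.50 MPa, ρ = 1110 kg/m³
  alloy B: σ_y = 1880 MPa, ρ = 8050 kg/m³
  alloy S: σ_y = 687.4 MPa, ρ = 19300 kg/m³
  alloy G: σ_y = 566.0 MPa, ρ = 1580 kg/m³
  alloy G: M = 15.1×10⁻³
  alloy U: M = 9.65×10⁻³
  alloy Z: M = 6.77×10⁻³
  alloy Q: M = 6.65×10⁻³
  alloy B: M = 5.39×10⁻³
  alloy R: M = 2.86×10⁻³
  alloy S: M = 1.36×10⁻³
The maximum is for alloy G.

alloy G, M = 15.1×10⁻³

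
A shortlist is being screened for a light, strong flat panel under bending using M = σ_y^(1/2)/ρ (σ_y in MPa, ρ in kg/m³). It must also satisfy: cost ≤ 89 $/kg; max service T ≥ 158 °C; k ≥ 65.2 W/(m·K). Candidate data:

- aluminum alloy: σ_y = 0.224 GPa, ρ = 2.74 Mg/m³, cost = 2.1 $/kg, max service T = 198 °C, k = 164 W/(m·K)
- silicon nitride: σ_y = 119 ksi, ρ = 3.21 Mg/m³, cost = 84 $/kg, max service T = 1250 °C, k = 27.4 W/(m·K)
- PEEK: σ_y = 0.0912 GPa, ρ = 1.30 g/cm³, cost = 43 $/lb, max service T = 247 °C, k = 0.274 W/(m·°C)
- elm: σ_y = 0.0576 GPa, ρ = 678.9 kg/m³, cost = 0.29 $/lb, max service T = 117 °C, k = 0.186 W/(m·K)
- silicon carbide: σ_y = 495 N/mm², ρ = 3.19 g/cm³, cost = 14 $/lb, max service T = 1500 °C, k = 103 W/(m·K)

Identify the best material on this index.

silicon carbide

Screen on constraints: cost ≤ 89 $/kg; max service T ≥ 158 °C; k ≥ 65.2 W/(m·K). Survivors: aluminum alloy, silicon carbide.
Putting every candidate on a common basis:
  aluminum alloy: σ_y = 224.0 MPa, ρ = 2740 kg/m³
  silicon carbide: σ_y = 495.0 MPa, ρ = 3190 kg/m³
  silicon carbide: M = 6.97×10⁻³
  aluminum alloy: M = 5.46×10⁻³
The maximum is for silicon carbide.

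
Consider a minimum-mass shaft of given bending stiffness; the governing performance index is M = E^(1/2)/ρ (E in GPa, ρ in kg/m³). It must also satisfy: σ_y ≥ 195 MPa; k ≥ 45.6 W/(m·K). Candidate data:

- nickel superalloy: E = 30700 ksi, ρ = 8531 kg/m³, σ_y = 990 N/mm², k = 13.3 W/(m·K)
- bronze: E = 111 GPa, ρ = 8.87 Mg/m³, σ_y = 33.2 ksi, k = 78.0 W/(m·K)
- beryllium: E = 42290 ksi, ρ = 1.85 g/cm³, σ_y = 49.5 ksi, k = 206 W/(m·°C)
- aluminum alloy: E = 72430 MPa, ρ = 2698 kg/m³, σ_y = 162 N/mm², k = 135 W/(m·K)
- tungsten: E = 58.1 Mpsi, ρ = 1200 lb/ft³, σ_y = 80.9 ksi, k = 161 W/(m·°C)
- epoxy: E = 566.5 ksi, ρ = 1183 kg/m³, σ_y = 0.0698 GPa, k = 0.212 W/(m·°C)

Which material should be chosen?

beryllium

Screen on constraints: σ_y ≥ 195 MPa; k ≥ 45.6 W/(m·K). Survivors: bronze, beryllium, tungsten.
Normalizing units and computing the index:
  bronze: E = 111.0 GPa, ρ = 8870 kg/m³
  beryllium: E = 291.6 GPa, ρ = 1850 kg/m³
  tungsten: E = 400.6 GPa, ρ = 19220 kg/m³
  beryllium: M = 9.23×10⁻³
  bronze: M = 1.19×10⁻³
  tungsten: M = 1.04×10⁻³
Beryllium has the largest M.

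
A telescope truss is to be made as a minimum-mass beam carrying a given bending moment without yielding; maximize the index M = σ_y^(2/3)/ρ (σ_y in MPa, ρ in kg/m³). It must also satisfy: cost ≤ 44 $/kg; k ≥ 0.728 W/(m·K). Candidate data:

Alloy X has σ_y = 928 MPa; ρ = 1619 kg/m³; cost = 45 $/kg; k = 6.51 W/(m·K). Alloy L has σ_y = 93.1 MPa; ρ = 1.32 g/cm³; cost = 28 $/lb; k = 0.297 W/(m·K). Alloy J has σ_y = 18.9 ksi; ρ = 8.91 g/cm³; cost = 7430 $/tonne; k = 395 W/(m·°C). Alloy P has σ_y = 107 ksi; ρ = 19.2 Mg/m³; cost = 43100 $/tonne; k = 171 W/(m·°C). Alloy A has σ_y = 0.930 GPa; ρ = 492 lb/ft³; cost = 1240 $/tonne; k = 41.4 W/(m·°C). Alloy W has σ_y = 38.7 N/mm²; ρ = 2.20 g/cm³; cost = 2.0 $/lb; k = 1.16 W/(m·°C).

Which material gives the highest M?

alloy A

Screen on constraints: cost ≤ 44 $/kg; k ≥ 0.728 W/(m·K). Survivors: alloy J, alloy P, alloy A, alloy W.
Putting every candidate on a common basis:
  alloy J: σ_y = 130.3 MPa, ρ = 8910 kg/m³
  alloy P: σ_y = 737.7 MPa, ρ = 19200 kg/m³
  alloy A: σ_y = 930.0 MPa, ρ = 7881 kg/m³
  alloy W: σ_y = 38.70 MPa, ρ = 2200 kg/m³
  alloy A: M = 12.1×10⁻³
  alloy W: M = 5.20×10⁻³
  alloy P: M = 4.25×10⁻³
  alloy J: M = 2.88×10⁻³
Alloy A has the largest M.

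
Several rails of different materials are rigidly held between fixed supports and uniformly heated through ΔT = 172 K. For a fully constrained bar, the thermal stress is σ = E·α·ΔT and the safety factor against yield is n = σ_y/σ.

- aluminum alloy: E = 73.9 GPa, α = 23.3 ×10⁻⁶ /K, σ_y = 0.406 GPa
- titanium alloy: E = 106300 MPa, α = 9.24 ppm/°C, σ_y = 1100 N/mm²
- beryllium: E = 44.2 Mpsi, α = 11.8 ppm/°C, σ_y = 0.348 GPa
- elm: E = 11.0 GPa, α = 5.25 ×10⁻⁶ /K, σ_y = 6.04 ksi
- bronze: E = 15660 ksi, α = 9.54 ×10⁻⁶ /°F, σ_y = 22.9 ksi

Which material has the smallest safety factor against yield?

bronze

Per material, after unit conversion:
  aluminum alloy: E = 73.90, α = 23.3, σ_y = 406.0 → σ = 296 MPa, n = 1.37
  titanium alloy: E = 106.3, α = 9.24, σ_y = 1100 → σ = 169 MPa, n = 6.51
  beryllium: E = 304.7, α = 11.8, σ_y = 348.0 → σ = 619 MPa, n = 0.563
  elm: E = 11.00, α = 5.25, σ_y = 41.64 → σ = 9.93 MPa, n = 4.19
  bronze: E = 108.0, α = 17.2, σ_y = 157.9 → σ = 319 MPa, n = 0.495
Bronze has the lowest safety factor, n = 0.495.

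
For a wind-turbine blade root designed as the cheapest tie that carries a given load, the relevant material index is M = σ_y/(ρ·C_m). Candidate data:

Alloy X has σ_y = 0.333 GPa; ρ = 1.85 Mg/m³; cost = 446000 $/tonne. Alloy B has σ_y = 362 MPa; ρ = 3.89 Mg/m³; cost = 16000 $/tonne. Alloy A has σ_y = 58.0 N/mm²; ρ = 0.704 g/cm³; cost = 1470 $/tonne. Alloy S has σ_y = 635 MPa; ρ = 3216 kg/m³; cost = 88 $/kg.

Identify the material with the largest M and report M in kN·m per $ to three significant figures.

alloy A, M = 56.0 kN·m per $

Convert each candidate to consistent units, then evaluate M:
  alloy X: σ_y = 333.0 MPa, ρ = 1850 kg/m³, cost = 446.0 $/kg
  alloy B: σ_y = 362.0 MPa, ρ = 3890 kg/m³, cost = 16.00 $/kg
  alloy A: σ_y = 58.00 MPa, ρ = 704.0 kg/m³, cost = 1.470 $/kg
  alloy S: σ_y = 635.0 MPa, ρ = 3216 kg/m³, cost = 88.00 $/kg
  alloy A: M = 56.0 kN·m per $
  alloy B: M = 5.82 kN·m per $
  alloy S: M = 2.24 kN·m per $
  alloy X: M = 0.404 kN·m per $
The maximum is for alloy A.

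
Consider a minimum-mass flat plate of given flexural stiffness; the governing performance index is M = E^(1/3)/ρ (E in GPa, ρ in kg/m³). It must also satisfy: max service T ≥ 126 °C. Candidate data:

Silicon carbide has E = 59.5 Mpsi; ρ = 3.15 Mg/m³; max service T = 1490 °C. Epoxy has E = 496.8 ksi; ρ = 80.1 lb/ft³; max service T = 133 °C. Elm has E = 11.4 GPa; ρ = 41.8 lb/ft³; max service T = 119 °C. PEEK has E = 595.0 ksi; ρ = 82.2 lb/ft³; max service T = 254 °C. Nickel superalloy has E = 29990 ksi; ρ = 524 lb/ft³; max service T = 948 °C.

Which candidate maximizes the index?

Screen on constraints: max service T ≥ 126 °C. Survivors: silicon carbide, epoxy, PEEK, nickel superalloy.
After converting to SI:
  silicon carbide: E = 410.2 GPa, ρ = 3150 kg/m³
  epoxy: E = 3.425 GPa, ρ = 1283 kg/m³
  PEEK: E = 4.102 GPa, ρ = 1317 kg/m³
  nickel superalloy: E = 206.8 GPa, ρ = 8394 kg/m³
  silicon carbide: M = 2.36×10⁻³
  PEEK: M = 1.22×10⁻³
  epoxy: M = 1.17×10⁻³
  nickel superalloy: M = 0.704×10⁻³
Silicon carbide has the largest M.

silicon carbide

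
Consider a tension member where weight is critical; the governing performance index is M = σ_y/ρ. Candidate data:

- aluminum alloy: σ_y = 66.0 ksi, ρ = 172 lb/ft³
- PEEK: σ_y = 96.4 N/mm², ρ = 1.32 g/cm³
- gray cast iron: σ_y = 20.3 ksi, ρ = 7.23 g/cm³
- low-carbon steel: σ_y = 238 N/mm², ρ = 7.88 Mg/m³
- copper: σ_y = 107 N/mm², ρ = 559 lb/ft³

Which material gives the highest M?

Putting every candidate on a common basis:
  aluminum alloy: σ_y = 455.1 MPa, ρ = 2755 kg/m³
  PEEK: σ_y = 96.40 MPa, ρ = 1320 kg/m³
  gray cast iron: σ_y = 140.0 MPa, ρ = 7230 kg/m³
  low-carbon steel: σ_y = 238.0 MPa, ρ = 7880 kg/m³
  copper: σ_y = 107.0 MPa, ρ = 8954 kg/m³
  aluminum alloy: M = 165 kN·m/kg
  PEEK: M = 73.0 kN·m/kg
  low-carbon steel: M = 30.2 kN·m/kg
  gray cast iron: M = 19.4 kN·m/kg
  copper: M = 11.9 kN·m/kg
The maximum is for aluminum alloy.

aluminum alloy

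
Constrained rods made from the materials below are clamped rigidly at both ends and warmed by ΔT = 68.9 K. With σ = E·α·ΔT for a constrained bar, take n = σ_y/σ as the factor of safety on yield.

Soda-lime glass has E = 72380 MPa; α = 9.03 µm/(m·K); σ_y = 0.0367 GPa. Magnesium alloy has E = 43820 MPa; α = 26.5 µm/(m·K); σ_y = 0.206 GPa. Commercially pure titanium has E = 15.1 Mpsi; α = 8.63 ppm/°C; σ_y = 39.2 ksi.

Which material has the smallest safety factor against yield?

Per material, after unit conversion:
  soda-lime glass: E = 72.38, α = 9.03, σ_y = 36.70 → σ = 45.0 MPa, n = 0.815
  magnesium alloy: E = 43.82, α = 26.5, σ_y = 206.0 → σ = 80.0 MPa, n = 2.57
  commercially pure titanium: E = 104.1, α = 8.63, σ_y = 270.3 → σ = 61.9 MPa, n = 4.37
Soda-lime glass has the lowest safety factor, n = 0.815.

soda-lime glass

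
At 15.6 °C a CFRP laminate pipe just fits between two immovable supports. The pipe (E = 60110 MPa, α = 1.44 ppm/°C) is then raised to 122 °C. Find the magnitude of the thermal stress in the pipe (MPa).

E = 60110 MPa = 60.11 GPa.
ΔT = 106.4 K. Constrained thermal stress σ = E·α·ΔT = 60.11×10³ MPa × 1.44×10⁻⁶ × 106.4 = 9.21 MPa (compressive).

9.21 MPa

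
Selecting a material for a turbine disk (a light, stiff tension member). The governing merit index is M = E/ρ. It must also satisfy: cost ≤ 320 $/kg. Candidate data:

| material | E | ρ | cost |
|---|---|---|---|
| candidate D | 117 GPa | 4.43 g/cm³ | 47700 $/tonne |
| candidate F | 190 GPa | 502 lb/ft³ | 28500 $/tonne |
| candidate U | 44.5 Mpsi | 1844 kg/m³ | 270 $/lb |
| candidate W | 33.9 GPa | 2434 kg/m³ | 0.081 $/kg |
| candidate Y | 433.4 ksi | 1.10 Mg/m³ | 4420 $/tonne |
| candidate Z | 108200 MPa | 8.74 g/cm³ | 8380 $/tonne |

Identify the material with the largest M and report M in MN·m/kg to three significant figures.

candidate D, M = 26.4 MN·m/kg

Screen on constraints: cost ≤ 320 $/kg. Survivors: candidate D, candidate F, candidate W, candidate Y, candidate Z.
Normalizing units and computing the index:
  candidate D: E = 117.0 GPa, ρ = 4430 kg/m³
  candidate F: E = 190.0 GPa, ρ = 8041 kg/m³
  candidate W: E = 33.90 GPa, ρ = 2434 kg/m³
  candidate Y: E = 2.988 GPa, ρ = 1100 kg/m³
  candidate Z: E = 108.2 GPa, ρ = 8740 kg/m³
  candidate D: M = 26.4 MN·m/kg
  candidate F: M = 23.6 MN·m/kg
  candidate W: M = 13.9 MN·m/kg
  candidate Z: M = 12.4 MN·m/kg
  candidate Y: M = 2.72 MN·m/kg
Candidate D ranks first.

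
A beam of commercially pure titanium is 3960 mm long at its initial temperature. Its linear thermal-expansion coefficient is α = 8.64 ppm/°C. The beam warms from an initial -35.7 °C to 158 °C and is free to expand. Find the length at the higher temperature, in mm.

3966.6 mm

ΔT = 158 − (-35.7) = 193.7 K.
ΔL = α·L₀·ΔT = 8.64×10⁻⁶ × 3960 mm × 193.7 K = 6.63 mm.
L = L₀ + ΔL = 3960 + 6.63 = 3966.6 mm.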